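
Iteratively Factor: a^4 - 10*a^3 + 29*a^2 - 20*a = (a - 5)*(a^3 - 5*a^2 + 4*a) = (a - 5)*(a - 4)*(a^2 - a) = (a - 5)*(a - 4)*(a - 1)*(a)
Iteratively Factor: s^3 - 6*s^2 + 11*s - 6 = (s - 1)*(s^2 - 5*s + 6) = (s - 2)*(s - 1)*(s - 3)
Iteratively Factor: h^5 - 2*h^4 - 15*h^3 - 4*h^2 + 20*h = (h + 2)*(h^4 - 4*h^3 - 7*h^2 + 10*h) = (h + 2)^2*(h^3 - 6*h^2 + 5*h) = (h - 1)*(h + 2)^2*(h^2 - 5*h) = (h - 5)*(h - 1)*(h + 2)^2*(h)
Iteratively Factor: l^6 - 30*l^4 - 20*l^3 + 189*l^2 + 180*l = (l - 5)*(l^5 + 5*l^4 - 5*l^3 - 45*l^2 - 36*l) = (l - 5)*(l + 4)*(l^4 + l^3 - 9*l^2 - 9*l) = l*(l - 5)*(l + 4)*(l^3 + l^2 - 9*l - 9) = l*(l - 5)*(l + 3)*(l + 4)*(l^2 - 2*l - 3) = l*(l - 5)*(l - 3)*(l + 3)*(l + 4)*(l + 1)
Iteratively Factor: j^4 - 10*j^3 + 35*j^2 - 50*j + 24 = (j - 1)*(j^3 - 9*j^2 + 26*j - 24) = (j - 2)*(j - 1)*(j^2 - 7*j + 12) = (j - 4)*(j - 2)*(j - 1)*(j - 3)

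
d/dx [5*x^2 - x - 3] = 10*x - 1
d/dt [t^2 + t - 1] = 2*t + 1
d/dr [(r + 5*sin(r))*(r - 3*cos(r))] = (r + 5*sin(r))*(3*sin(r) + 1) + (r - 3*cos(r))*(5*cos(r) + 1)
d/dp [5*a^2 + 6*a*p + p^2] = 6*a + 2*p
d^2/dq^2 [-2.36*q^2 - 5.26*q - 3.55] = -4.72000000000000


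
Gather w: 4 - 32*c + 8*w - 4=-32*c + 8*w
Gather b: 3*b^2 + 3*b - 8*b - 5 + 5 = 3*b^2 - 5*b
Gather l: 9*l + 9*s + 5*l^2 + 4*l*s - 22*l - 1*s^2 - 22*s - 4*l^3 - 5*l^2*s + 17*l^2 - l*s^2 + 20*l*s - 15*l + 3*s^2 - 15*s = -4*l^3 + l^2*(22 - 5*s) + l*(-s^2 + 24*s - 28) + 2*s^2 - 28*s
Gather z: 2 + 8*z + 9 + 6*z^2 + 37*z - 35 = 6*z^2 + 45*z - 24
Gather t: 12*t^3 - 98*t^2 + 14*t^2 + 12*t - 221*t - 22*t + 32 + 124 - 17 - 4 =12*t^3 - 84*t^2 - 231*t + 135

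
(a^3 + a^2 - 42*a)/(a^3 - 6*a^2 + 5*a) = (a^2 + a - 42)/(a^2 - 6*a + 5)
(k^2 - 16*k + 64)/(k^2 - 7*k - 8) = (k - 8)/(k + 1)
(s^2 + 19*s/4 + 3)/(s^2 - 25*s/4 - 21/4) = (s + 4)/(s - 7)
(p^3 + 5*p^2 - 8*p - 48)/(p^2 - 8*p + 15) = (p^2 + 8*p + 16)/(p - 5)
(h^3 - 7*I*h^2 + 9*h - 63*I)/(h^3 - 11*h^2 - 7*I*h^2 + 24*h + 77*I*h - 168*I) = (h^2 + 9)/(h^2 - 11*h + 24)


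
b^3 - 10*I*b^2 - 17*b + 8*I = (b - 8*I)*(b - I)^2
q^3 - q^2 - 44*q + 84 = (q - 6)*(q - 2)*(q + 7)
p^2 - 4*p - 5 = (p - 5)*(p + 1)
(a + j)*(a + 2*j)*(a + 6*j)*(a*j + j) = a^4*j + 9*a^3*j^2 + a^3*j + 20*a^2*j^3 + 9*a^2*j^2 + 12*a*j^4 + 20*a*j^3 + 12*j^4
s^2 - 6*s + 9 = (s - 3)^2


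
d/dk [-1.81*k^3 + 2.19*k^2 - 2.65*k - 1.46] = -5.43*k^2 + 4.38*k - 2.65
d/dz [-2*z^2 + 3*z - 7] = 3 - 4*z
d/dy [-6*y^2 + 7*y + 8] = 7 - 12*y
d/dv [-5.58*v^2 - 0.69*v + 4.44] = -11.16*v - 0.69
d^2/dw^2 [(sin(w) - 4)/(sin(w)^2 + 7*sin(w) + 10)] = (-sin(w)^5 + 23*sin(w)^4 + 146*sin(w)^3 + 82*sin(w)^2 - 608*sin(w) - 452)/(sin(w)^2 + 7*sin(w) + 10)^3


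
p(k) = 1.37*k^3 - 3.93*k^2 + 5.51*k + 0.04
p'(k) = 4.11*k^2 - 7.86*k + 5.51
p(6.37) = 229.78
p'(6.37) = 122.21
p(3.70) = 36.02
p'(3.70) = 32.69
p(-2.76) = -73.91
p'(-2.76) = 58.51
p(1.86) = 5.51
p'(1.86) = 5.11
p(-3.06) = -92.87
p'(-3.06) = 68.05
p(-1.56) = -23.32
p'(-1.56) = 27.77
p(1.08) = 3.13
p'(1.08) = 1.82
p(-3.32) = -111.71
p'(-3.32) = 76.91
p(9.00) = 730.03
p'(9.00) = 267.68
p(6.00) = 187.54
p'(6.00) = 106.31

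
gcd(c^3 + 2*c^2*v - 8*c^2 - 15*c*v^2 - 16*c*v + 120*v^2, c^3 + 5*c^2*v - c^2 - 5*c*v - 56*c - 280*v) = c^2 + 5*c*v - 8*c - 40*v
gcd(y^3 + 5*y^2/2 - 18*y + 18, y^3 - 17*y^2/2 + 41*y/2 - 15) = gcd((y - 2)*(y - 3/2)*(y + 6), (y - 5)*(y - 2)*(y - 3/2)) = y^2 - 7*y/2 + 3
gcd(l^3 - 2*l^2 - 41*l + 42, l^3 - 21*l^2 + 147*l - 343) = l - 7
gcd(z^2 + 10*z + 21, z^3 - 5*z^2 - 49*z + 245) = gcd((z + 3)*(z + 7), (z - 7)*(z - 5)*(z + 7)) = z + 7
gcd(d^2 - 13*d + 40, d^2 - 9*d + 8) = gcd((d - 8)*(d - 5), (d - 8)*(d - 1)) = d - 8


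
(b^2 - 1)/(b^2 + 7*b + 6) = (b - 1)/(b + 6)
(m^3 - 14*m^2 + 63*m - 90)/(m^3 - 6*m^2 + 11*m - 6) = (m^2 - 11*m + 30)/(m^2 - 3*m + 2)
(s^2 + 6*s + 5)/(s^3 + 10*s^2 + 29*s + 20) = 1/(s + 4)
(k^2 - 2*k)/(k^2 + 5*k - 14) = k/(k + 7)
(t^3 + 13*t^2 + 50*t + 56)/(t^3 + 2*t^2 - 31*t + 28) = (t^2 + 6*t + 8)/(t^2 - 5*t + 4)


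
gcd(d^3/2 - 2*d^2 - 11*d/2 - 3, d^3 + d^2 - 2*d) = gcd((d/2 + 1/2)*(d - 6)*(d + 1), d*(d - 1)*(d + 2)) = 1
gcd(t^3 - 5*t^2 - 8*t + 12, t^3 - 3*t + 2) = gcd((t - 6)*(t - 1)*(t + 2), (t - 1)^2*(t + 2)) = t^2 + t - 2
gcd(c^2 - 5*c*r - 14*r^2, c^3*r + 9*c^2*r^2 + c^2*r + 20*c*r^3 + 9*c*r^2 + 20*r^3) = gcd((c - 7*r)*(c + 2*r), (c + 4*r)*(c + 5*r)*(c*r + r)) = 1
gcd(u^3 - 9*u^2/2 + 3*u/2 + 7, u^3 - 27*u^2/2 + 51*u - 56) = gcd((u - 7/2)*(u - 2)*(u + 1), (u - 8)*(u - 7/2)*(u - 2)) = u^2 - 11*u/2 + 7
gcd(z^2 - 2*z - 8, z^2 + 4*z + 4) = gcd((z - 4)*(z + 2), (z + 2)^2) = z + 2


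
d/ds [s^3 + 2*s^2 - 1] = s*(3*s + 4)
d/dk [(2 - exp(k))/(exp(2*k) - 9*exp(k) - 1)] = ((exp(k) - 2)*(2*exp(k) - 9) - exp(2*k) + 9*exp(k) + 1)*exp(k)/(-exp(2*k) + 9*exp(k) + 1)^2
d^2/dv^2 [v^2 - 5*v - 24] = 2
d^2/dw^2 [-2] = 0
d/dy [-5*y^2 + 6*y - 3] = 6 - 10*y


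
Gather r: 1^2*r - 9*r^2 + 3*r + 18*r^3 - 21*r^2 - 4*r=18*r^3 - 30*r^2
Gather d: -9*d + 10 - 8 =2 - 9*d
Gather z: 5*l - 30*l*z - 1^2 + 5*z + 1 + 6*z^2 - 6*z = 5*l + 6*z^2 + z*(-30*l - 1)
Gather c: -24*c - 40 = -24*c - 40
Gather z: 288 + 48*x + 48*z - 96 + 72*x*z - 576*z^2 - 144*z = 48*x - 576*z^2 + z*(72*x - 96) + 192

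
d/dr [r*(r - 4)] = 2*r - 4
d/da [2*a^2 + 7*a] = 4*a + 7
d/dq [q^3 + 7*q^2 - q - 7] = 3*q^2 + 14*q - 1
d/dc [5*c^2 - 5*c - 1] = 10*c - 5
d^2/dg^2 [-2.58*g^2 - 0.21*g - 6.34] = -5.16000000000000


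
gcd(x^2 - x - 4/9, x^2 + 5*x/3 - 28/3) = 1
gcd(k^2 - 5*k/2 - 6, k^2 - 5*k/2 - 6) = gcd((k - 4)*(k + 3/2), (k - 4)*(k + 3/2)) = k^2 - 5*k/2 - 6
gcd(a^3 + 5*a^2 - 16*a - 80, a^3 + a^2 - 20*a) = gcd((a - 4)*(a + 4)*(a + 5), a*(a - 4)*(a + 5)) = a^2 + a - 20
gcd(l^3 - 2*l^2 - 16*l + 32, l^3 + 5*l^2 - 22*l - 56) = l - 4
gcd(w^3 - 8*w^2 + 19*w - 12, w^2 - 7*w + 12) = w^2 - 7*w + 12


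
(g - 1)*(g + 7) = g^2 + 6*g - 7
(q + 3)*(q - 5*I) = q^2 + 3*q - 5*I*q - 15*I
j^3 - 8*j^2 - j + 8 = (j - 8)*(j - 1)*(j + 1)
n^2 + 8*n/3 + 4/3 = (n + 2/3)*(n + 2)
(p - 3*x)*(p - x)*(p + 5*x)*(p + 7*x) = p^4 + 8*p^3*x - 10*p^2*x^2 - 104*p*x^3 + 105*x^4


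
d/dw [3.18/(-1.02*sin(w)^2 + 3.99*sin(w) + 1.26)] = (6.4872*sin(w) - 12.6882)*cos(w)/(-1.02*sin(w)^2 + 3.99*sin(w) + 1.26)^2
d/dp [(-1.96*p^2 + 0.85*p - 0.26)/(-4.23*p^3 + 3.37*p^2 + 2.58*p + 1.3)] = (-8.2908*p^4 + 7.191*p^3 - 11.2207*p^2 - 3.3436*p + 1.7758)/(17.8929*p^6 - 28.5102*p^5 - 10.4699*p^4 + 6.3912*p^3 + 15.4184*p^2 + 6.708*p + 1.69)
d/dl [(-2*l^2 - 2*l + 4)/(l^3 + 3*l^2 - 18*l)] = 2*(l^4 + 2*l^3 + 15*l^2 - 12*l + 36)/(l^2*(l^4 + 6*l^3 - 27*l^2 - 108*l + 324))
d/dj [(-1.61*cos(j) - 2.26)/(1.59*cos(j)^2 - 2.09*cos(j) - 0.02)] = (-2.5599*cos(j)^2 - 7.1868*cos(j) + 4.6912)*sin(j)/(2.5281*cos(j)^4 - 6.6462*cos(j)^3 + 4.3045*cos(j)^2 + 0.0836*cos(j) + 0.0004)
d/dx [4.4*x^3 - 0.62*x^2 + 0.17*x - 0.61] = 13.2*x^2 - 1.24*x + 0.17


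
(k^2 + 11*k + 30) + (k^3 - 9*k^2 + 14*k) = k^3 - 8*k^2 + 25*k + 30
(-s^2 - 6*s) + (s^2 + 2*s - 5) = -4*s - 5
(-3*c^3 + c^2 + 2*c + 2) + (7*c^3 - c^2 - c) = 4*c^3 + c + 2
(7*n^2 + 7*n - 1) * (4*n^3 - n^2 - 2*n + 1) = 28*n^5 + 21*n^4 - 25*n^3 - 6*n^2 + 9*n - 1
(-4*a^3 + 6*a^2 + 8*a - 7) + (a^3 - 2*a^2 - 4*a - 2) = -3*a^3 + 4*a^2 + 4*a - 9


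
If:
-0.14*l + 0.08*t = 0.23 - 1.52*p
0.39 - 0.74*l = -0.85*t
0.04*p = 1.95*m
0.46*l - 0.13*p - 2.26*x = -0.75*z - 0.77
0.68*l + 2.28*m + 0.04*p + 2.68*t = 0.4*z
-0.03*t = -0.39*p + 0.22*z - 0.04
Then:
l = 0.47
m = 0.00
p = 0.20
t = -0.05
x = 0.60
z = 0.54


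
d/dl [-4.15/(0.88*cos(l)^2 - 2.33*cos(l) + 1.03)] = (9.6695 - 7.304*cos(l))*sin(l)/(0.88*cos(l)^2 - 2.33*cos(l) + 1.03)^2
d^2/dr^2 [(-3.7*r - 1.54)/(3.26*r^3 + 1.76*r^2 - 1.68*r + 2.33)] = (-235.93272*r^5 - 323.772768*r^4 - 204.825024*r^3 + 359.237328*r^2 + 188.543784*r - 25.029088)/(34.645976*r^9 + 56.113728*r^8 - 23.268576*r^7 + 21.903692*r^6 + 92.202816*r^5 - 40.011168*r^4 + 7.01694600000001*r^3 + 48.393168*r^2 - 27.361656*r + 12.649337)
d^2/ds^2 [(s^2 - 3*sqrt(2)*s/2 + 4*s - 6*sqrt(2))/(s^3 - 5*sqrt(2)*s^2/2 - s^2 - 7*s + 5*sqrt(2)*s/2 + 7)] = 2*(4*s^6 - 18*sqrt(2)*s^5 + 48*s^5 - 276*sqrt(2)*s^4 + 126*s^4 + 49*sqrt(2)*s^3 + 1084*s^3 - 1668*s^2 - 6*sqrt(2)*s^2 - 2454*s + 1614*sqrt(2)*s - 2218*sqrt(2) + 2030)/(4*s^9 - 30*sqrt(2)*s^8 - 12*s^8 + 78*s^7 + 90*sqrt(2)*s^7 - 202*s^6 + 205*sqrt(2)*s^6 - 855*sqrt(2)*s^5 - 264*s^5 - 585*sqrt(2)*s^4 + 1320*s^4 - 2758*s^3 + 4115*sqrt(2)*s^3 - 4410*sqrt(2)*s^2 + 4578*s^2 - 4116*s + 1470*sqrt(2)*s + 1372)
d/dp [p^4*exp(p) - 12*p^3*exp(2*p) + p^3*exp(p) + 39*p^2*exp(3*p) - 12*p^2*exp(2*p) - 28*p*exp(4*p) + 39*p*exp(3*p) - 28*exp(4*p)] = (p^4 - 24*p^3*exp(p) + 5*p^3 + 117*p^2*exp(2*p) - 60*p^2*exp(p) + 3*p^2 - 112*p*exp(3*p) + 195*p*exp(2*p) - 24*p*exp(p) - 140*exp(3*p) + 39*exp(2*p))*exp(p)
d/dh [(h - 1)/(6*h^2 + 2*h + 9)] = (-6*h^2 + 12*h + 11)/(36*h^4 + 24*h^3 + 112*h^2 + 36*h + 81)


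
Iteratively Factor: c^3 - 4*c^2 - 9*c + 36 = (c - 4)*(c^2 - 9) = (c - 4)*(c + 3)*(c - 3)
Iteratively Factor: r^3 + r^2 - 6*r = (r - 2)*(r^2 + 3*r) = r*(r - 2)*(r + 3)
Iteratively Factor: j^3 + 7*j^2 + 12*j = (j + 3)*(j^2 + 4*j) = (j + 3)*(j + 4)*(j)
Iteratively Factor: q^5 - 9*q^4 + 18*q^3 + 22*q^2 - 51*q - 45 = (q - 3)*(q^4 - 6*q^3 + 22*q + 15) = (q - 3)*(q + 1)*(q^3 - 7*q^2 + 7*q + 15) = (q - 5)*(q - 3)*(q + 1)*(q^2 - 2*q - 3) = (q - 5)*(q - 3)^2*(q + 1)*(q + 1)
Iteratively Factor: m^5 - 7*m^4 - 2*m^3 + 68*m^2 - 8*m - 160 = (m - 5)*(m^4 - 2*m^3 - 12*m^2 + 8*m + 32) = (m - 5)*(m - 4)*(m^3 + 2*m^2 - 4*m - 8) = (m - 5)*(m - 4)*(m + 2)*(m^2 - 4) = (m - 5)*(m - 4)*(m + 2)^2*(m - 2)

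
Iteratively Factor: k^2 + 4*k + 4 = (k + 2)*(k + 2)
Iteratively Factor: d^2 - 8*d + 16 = (d - 4)*(d - 4)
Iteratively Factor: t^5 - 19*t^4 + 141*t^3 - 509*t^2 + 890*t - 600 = (t - 3)*(t^4 - 16*t^3 + 93*t^2 - 230*t + 200) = (t - 4)*(t - 3)*(t^3 - 12*t^2 + 45*t - 50) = (t - 5)*(t - 4)*(t - 3)*(t^2 - 7*t + 10) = (t - 5)*(t - 4)*(t - 3)*(t - 2)*(t - 5)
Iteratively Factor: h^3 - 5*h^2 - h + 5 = (h - 1)*(h^2 - 4*h - 5) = (h - 1)*(h + 1)*(h - 5)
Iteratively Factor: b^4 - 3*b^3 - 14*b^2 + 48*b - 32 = (b - 1)*(b^3 - 2*b^2 - 16*b + 32) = (b - 4)*(b - 1)*(b^2 + 2*b - 8) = (b - 4)*(b - 1)*(b + 4)*(b - 2)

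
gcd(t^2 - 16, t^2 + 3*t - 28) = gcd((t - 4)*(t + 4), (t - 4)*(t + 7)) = t - 4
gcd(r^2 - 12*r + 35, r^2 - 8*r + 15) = r - 5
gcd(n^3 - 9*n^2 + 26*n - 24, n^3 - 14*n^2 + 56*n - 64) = n^2 - 6*n + 8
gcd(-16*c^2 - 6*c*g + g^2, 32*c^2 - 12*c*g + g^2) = 8*c - g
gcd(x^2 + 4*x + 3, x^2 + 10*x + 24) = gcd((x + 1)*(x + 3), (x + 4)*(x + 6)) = 1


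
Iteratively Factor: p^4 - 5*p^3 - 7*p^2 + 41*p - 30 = (p - 2)*(p^3 - 3*p^2 - 13*p + 15) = (p - 5)*(p - 2)*(p^2 + 2*p - 3) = (p - 5)*(p - 2)*(p - 1)*(p + 3)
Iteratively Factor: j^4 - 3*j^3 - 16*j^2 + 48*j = (j)*(j^3 - 3*j^2 - 16*j + 48) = j*(j - 3)*(j^2 - 16) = j*(j - 4)*(j - 3)*(j + 4)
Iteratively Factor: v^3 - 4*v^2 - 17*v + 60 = (v - 3)*(v^2 - v - 20) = (v - 5)*(v - 3)*(v + 4)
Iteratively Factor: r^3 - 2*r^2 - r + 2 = (r - 1)*(r^2 - r - 2) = (r - 1)*(r + 1)*(r - 2)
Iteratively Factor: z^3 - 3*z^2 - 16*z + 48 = (z + 4)*(z^2 - 7*z + 12) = (z - 3)*(z + 4)*(z - 4)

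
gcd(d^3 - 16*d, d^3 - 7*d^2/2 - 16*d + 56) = d^2 - 16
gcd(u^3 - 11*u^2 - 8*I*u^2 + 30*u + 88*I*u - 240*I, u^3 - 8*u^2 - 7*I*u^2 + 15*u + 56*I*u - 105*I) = u - 5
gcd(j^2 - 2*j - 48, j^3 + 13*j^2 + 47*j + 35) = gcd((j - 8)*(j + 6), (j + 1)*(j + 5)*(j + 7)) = 1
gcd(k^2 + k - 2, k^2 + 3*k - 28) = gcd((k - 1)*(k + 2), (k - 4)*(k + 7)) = 1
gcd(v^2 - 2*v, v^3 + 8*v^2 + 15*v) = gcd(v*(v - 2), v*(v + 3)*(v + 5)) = v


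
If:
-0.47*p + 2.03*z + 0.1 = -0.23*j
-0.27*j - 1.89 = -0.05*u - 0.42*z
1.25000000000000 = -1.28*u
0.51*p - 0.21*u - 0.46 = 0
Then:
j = -6.02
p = 0.50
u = -0.98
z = 0.75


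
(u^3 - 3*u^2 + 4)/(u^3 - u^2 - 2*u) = (u - 2)/u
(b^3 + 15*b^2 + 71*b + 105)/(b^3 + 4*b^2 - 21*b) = (b^2 + 8*b + 15)/(b*(b - 3))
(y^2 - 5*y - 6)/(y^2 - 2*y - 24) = (y + 1)/(y + 4)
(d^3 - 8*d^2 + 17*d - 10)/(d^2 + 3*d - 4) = (d^2 - 7*d + 10)/(d + 4)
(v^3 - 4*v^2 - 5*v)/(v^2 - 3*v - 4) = v*(v - 5)/(v - 4)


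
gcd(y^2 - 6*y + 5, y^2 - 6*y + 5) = y^2 - 6*y + 5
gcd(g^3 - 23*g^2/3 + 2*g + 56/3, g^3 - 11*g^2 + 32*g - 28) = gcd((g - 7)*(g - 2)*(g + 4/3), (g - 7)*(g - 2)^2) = g^2 - 9*g + 14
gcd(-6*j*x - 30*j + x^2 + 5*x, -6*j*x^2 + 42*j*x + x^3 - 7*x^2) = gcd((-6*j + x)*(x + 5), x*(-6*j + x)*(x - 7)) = -6*j + x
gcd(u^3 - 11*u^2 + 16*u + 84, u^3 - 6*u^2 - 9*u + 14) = u^2 - 5*u - 14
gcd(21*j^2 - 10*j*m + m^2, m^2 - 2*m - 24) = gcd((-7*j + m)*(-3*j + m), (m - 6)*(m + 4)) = 1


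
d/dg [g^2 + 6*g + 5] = 2*g + 6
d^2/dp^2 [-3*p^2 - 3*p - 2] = -6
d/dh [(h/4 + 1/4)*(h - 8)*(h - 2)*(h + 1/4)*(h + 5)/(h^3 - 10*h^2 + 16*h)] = h/2 + 25/16 - 5/(16*h^2)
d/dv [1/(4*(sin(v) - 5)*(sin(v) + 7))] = -(sin(v) + 1)*cos(v)/(2*(sin(v) - 5)^2*(sin(v) + 7)^2)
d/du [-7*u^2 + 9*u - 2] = 9 - 14*u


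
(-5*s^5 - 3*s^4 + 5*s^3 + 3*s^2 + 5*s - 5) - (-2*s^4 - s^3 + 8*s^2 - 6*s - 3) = -5*s^5 - s^4 + 6*s^3 - 5*s^2 + 11*s - 2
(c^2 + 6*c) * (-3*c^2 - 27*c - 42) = -3*c^4 - 45*c^3 - 204*c^2 - 252*c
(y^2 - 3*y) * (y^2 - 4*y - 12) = y^4 - 7*y^3 + 36*y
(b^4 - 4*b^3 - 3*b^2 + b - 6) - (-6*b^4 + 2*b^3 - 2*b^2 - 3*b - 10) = 7*b^4 - 6*b^3 - b^2 + 4*b + 4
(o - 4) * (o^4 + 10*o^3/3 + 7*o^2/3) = o^5 - 2*o^4/3 - 11*o^3 - 28*o^2/3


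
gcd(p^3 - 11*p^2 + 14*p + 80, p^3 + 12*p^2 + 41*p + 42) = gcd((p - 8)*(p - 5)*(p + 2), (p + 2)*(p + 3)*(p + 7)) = p + 2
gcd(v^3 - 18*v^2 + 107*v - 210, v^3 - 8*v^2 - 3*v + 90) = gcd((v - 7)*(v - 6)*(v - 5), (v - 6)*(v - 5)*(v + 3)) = v^2 - 11*v + 30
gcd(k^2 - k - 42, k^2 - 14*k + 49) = k - 7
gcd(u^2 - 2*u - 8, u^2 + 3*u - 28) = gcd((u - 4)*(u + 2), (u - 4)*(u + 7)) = u - 4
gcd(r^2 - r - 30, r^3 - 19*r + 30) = r + 5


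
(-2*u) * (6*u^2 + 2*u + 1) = -12*u^3 - 4*u^2 - 2*u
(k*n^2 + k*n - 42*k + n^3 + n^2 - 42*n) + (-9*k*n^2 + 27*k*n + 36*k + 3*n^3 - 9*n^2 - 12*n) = -8*k*n^2 + 28*k*n - 6*k + 4*n^3 - 8*n^2 - 54*n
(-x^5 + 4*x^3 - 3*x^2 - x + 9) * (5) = -5*x^5 + 20*x^3 - 15*x^2 - 5*x + 45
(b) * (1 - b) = -b^2 + b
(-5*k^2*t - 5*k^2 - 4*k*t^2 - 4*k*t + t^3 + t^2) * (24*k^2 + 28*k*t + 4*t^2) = -120*k^4*t - 120*k^4 - 236*k^3*t^2 - 236*k^3*t - 108*k^2*t^3 - 108*k^2*t^2 + 12*k*t^4 + 12*k*t^3 + 4*t^5 + 4*t^4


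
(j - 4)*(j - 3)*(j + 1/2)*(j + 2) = j^4 - 9*j^3/2 - 9*j^2/2 + 23*j + 12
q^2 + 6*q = q*(q + 6)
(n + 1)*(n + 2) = n^2 + 3*n + 2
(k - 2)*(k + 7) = k^2 + 5*k - 14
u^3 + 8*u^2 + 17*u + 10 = (u + 1)*(u + 2)*(u + 5)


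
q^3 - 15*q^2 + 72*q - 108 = (q - 6)^2*(q - 3)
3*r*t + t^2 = t*(3*r + t)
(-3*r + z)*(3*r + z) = -9*r^2 + z^2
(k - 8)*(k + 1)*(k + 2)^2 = k^4 - 3*k^3 - 32*k^2 - 60*k - 32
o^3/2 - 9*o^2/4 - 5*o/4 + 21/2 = (o/2 + 1)*(o - 7/2)*(o - 3)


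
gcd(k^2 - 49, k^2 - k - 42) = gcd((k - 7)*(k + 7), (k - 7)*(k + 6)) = k - 7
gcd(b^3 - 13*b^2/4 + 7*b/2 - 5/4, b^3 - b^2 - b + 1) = b^2 - 2*b + 1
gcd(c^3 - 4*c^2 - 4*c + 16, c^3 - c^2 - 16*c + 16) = c - 4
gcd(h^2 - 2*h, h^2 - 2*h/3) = h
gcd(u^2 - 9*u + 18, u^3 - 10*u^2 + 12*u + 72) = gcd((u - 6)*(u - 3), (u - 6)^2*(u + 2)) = u - 6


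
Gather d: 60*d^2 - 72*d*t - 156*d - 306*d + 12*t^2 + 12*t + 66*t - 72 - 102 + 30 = 60*d^2 + d*(-72*t - 462) + 12*t^2 + 78*t - 144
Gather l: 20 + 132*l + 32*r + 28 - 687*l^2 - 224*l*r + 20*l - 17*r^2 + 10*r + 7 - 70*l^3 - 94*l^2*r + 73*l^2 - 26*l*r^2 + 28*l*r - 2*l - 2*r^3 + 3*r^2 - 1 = -70*l^3 + l^2*(-94*r - 614) + l*(-26*r^2 - 196*r + 150) - 2*r^3 - 14*r^2 + 42*r + 54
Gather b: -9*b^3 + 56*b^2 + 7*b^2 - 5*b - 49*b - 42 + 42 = -9*b^3 + 63*b^2 - 54*b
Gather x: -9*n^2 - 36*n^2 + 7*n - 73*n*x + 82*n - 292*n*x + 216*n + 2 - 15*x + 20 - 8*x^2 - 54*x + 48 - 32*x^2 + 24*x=-45*n^2 + 305*n - 40*x^2 + x*(-365*n - 45) + 70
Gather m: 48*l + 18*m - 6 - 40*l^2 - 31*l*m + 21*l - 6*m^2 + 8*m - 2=-40*l^2 + 69*l - 6*m^2 + m*(26 - 31*l) - 8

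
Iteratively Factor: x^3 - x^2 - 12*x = (x - 4)*(x^2 + 3*x) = x*(x - 4)*(x + 3)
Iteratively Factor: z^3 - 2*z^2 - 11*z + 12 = (z - 1)*(z^2 - z - 12) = (z - 1)*(z + 3)*(z - 4)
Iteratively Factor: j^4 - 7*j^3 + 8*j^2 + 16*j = (j + 1)*(j^3 - 8*j^2 + 16*j) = (j - 4)*(j + 1)*(j^2 - 4*j) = j*(j - 4)*(j + 1)*(j - 4)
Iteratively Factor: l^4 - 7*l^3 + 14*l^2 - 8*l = (l)*(l^3 - 7*l^2 + 14*l - 8) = l*(l - 2)*(l^2 - 5*l + 4) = l*(l - 4)*(l - 2)*(l - 1)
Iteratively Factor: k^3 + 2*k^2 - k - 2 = (k - 1)*(k^2 + 3*k + 2) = (k - 1)*(k + 1)*(k + 2)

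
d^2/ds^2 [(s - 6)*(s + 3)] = 2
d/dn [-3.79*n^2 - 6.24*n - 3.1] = -7.58*n - 6.24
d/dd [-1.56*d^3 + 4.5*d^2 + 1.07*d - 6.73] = -4.68*d^2 + 9.0*d + 1.07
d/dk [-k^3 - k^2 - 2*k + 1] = -3*k^2 - 2*k - 2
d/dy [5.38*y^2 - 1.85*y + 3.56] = 10.76*y - 1.85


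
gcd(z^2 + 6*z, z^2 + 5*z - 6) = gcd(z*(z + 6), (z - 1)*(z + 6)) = z + 6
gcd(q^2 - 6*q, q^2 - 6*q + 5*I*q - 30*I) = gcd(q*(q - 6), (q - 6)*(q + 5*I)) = q - 6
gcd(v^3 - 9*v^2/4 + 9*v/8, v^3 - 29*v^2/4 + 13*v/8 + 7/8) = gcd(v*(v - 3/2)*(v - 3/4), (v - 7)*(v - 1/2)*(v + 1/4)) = 1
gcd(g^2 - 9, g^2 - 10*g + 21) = g - 3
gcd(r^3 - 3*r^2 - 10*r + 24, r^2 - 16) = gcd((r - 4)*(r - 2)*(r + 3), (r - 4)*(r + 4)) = r - 4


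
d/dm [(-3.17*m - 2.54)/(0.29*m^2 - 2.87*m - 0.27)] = (0.9193*m^2 + 1.4732*m - 6.4339)/(0.0841*m^4 - 1.6646*m^3 + 8.0803*m^2 + 1.5498*m + 0.0729)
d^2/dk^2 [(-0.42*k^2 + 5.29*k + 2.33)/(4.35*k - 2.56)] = (200.492706 - 2.8421709430404e-14*k)/(82.312875*k^3 - 145.3248*k^2 + 85.52448*k - 16.777216)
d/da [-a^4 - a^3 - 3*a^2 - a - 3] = -4*a^3 - 3*a^2 - 6*a - 1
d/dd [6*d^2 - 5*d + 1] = 12*d - 5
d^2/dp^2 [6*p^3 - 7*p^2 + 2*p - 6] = 36*p - 14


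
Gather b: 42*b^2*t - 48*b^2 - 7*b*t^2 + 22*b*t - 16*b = b^2*(42*t - 48) + b*(-7*t^2 + 22*t - 16)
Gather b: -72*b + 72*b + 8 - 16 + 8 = 0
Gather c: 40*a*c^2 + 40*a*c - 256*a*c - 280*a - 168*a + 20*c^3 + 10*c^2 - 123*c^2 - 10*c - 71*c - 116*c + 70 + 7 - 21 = -448*a + 20*c^3 + c^2*(40*a - 113) + c*(-216*a - 197) + 56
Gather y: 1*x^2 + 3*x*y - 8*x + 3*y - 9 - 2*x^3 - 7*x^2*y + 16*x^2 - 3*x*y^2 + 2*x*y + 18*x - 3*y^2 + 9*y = -2*x^3 + 17*x^2 + 10*x + y^2*(-3*x - 3) + y*(-7*x^2 + 5*x + 12) - 9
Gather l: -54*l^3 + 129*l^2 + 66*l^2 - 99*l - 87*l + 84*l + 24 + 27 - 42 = -54*l^3 + 195*l^2 - 102*l + 9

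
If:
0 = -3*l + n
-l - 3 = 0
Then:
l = -3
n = -9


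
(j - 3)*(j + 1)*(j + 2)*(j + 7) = j^4 + 7*j^3 - 7*j^2 - 55*j - 42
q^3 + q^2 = q^2*(q + 1)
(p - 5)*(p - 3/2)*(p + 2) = p^3 - 9*p^2/2 - 11*p/2 + 15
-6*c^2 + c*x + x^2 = (-2*c + x)*(3*c + x)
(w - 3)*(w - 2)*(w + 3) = w^3 - 2*w^2 - 9*w + 18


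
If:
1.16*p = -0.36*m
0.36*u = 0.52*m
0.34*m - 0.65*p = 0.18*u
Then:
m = 0.00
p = 0.00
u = 0.00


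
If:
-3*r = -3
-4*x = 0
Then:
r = 1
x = 0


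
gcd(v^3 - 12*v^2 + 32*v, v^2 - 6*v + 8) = v - 4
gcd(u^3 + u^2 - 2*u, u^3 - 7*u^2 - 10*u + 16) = u^2 + u - 2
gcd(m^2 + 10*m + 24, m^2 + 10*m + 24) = m^2 + 10*m + 24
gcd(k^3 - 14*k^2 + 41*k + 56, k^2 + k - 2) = 1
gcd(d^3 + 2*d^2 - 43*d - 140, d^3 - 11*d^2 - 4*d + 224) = d^2 - 3*d - 28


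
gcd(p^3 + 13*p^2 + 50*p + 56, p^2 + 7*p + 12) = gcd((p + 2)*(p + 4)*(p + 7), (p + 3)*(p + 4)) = p + 4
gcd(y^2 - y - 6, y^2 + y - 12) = y - 3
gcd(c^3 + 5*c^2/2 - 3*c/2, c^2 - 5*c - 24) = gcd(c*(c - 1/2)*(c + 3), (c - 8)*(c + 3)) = c + 3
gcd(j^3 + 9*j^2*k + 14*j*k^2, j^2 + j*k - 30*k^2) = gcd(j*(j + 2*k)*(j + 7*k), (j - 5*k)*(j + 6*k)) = 1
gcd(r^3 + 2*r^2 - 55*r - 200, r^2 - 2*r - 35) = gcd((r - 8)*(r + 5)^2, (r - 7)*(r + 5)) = r + 5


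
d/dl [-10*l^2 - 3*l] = -20*l - 3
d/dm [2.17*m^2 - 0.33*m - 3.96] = 4.34*m - 0.33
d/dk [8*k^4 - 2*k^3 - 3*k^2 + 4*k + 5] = 32*k^3 - 6*k^2 - 6*k + 4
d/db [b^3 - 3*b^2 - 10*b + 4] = 3*b^2 - 6*b - 10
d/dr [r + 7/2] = 1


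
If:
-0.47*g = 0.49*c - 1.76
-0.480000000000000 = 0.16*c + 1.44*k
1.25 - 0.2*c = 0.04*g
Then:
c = 6.95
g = -3.50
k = -1.11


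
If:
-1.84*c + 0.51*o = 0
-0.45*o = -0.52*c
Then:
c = 0.00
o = 0.00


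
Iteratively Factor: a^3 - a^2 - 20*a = (a + 4)*(a^2 - 5*a) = (a - 5)*(a + 4)*(a)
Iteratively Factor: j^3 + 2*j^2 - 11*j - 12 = (j + 1)*(j^2 + j - 12) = (j - 3)*(j + 1)*(j + 4)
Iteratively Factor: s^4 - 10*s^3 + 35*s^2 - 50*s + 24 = (s - 2)*(s^3 - 8*s^2 + 19*s - 12) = (s - 4)*(s - 2)*(s^2 - 4*s + 3) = (s - 4)*(s - 2)*(s - 1)*(s - 3)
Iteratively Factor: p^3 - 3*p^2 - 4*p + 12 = (p - 2)*(p^2 - p - 6) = (p - 3)*(p - 2)*(p + 2)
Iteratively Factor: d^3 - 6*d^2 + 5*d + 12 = (d - 3)*(d^2 - 3*d - 4) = (d - 3)*(d + 1)*(d - 4)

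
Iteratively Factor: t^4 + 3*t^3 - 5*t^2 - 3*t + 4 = (t + 1)*(t^3 + 2*t^2 - 7*t + 4) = (t - 1)*(t + 1)*(t^2 + 3*t - 4) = (t - 1)*(t + 1)*(t + 4)*(t - 1)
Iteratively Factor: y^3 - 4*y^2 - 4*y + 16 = (y + 2)*(y^2 - 6*y + 8) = (y - 4)*(y + 2)*(y - 2)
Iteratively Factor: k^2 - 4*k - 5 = (k - 5)*(k + 1)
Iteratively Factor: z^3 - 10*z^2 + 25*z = (z - 5)*(z^2 - 5*z) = (z - 5)^2*(z)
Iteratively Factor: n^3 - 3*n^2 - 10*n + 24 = (n + 3)*(n^2 - 6*n + 8) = (n - 4)*(n + 3)*(n - 2)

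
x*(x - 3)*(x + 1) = x^3 - 2*x^2 - 3*x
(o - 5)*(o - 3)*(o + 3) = o^3 - 5*o^2 - 9*o + 45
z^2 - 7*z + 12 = (z - 4)*(z - 3)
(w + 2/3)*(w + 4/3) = w^2 + 2*w + 8/9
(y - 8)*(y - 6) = y^2 - 14*y + 48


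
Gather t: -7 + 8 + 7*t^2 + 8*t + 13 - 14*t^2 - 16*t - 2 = -7*t^2 - 8*t + 12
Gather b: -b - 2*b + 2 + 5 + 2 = 9 - 3*b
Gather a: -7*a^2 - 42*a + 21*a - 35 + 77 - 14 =-7*a^2 - 21*a + 28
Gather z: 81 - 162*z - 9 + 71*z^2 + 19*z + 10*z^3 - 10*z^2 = 10*z^3 + 61*z^2 - 143*z + 72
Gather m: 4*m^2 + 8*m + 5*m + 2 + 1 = 4*m^2 + 13*m + 3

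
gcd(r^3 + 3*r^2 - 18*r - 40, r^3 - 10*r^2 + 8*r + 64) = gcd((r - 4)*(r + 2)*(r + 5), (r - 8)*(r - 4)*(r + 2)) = r^2 - 2*r - 8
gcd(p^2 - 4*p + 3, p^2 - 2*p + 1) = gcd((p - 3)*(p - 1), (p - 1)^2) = p - 1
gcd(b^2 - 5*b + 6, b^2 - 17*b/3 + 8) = b - 3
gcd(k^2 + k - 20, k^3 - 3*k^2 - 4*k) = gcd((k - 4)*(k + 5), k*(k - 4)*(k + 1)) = k - 4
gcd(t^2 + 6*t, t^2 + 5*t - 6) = t + 6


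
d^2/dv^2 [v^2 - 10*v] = 2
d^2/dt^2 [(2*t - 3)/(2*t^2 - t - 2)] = 2*(4*(2 - 3*t)*(-2*t^2 + t + 2) - (2*t - 3)*(4*t - 1)^2)/(-2*t^2 + t + 2)^3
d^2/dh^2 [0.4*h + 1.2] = 0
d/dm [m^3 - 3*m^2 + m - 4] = 3*m^2 - 6*m + 1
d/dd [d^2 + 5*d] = 2*d + 5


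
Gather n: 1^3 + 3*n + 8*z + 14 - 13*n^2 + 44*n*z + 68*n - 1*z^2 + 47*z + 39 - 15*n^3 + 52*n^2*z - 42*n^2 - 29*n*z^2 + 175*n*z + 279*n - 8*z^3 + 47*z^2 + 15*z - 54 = -15*n^3 + n^2*(52*z - 55) + n*(-29*z^2 + 219*z + 350) - 8*z^3 + 46*z^2 + 70*z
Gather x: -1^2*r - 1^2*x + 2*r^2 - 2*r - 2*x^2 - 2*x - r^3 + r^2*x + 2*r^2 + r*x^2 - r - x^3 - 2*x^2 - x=-r^3 + 4*r^2 - 4*r - x^3 + x^2*(r - 4) + x*(r^2 - 4)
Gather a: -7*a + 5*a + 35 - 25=10 - 2*a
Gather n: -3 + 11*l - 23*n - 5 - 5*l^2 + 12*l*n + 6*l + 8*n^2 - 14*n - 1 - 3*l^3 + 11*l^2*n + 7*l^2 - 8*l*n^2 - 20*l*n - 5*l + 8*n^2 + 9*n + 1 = -3*l^3 + 2*l^2 + 12*l + n^2*(16 - 8*l) + n*(11*l^2 - 8*l - 28) - 8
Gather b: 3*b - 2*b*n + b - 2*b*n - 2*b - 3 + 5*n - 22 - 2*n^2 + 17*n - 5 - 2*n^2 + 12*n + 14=b*(2 - 4*n) - 4*n^2 + 34*n - 16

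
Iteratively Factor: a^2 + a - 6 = (a - 2)*(a + 3)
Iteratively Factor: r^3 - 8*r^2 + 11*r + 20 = (r - 4)*(r^2 - 4*r - 5) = (r - 5)*(r - 4)*(r + 1)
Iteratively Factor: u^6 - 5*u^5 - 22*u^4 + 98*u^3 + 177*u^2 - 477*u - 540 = (u - 4)*(u^5 - u^4 - 26*u^3 - 6*u^2 + 153*u + 135) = (u - 5)*(u - 4)*(u^4 + 4*u^3 - 6*u^2 - 36*u - 27) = (u - 5)*(u - 4)*(u - 3)*(u^3 + 7*u^2 + 15*u + 9) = (u - 5)*(u - 4)*(u - 3)*(u + 3)*(u^2 + 4*u + 3) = (u - 5)*(u - 4)*(u - 3)*(u + 3)^2*(u + 1)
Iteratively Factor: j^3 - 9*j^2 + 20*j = (j)*(j^2 - 9*j + 20) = j*(j - 5)*(j - 4)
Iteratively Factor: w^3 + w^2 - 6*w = (w - 2)*(w^2 + 3*w) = w*(w - 2)*(w + 3)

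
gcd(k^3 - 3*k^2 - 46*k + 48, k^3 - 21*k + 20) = k - 1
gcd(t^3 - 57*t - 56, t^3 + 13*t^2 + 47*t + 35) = t^2 + 8*t + 7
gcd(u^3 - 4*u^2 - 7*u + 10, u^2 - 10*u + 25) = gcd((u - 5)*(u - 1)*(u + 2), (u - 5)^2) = u - 5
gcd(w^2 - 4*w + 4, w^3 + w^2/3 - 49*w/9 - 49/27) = 1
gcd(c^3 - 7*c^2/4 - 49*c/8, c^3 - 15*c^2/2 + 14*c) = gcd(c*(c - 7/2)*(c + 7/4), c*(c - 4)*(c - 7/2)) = c^2 - 7*c/2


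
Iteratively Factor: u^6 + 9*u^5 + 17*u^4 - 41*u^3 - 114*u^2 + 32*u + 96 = (u + 4)*(u^5 + 5*u^4 - 3*u^3 - 29*u^2 + 2*u + 24) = (u - 1)*(u + 4)*(u^4 + 6*u^3 + 3*u^2 - 26*u - 24) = (u - 1)*(u + 1)*(u + 4)*(u^3 + 5*u^2 - 2*u - 24) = (u - 1)*(u + 1)*(u + 4)^2*(u^2 + u - 6) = (u - 1)*(u + 1)*(u + 3)*(u + 4)^2*(u - 2)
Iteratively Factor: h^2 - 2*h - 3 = (h - 3)*(h + 1)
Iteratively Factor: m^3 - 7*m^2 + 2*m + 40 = (m - 5)*(m^2 - 2*m - 8) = (m - 5)*(m + 2)*(m - 4)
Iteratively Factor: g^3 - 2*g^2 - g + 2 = (g - 1)*(g^2 - g - 2) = (g - 1)*(g + 1)*(g - 2)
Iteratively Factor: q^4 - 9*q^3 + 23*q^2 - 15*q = (q)*(q^3 - 9*q^2 + 23*q - 15) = q*(q - 1)*(q^2 - 8*q + 15) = q*(q - 3)*(q - 1)*(q - 5)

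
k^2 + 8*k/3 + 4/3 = (k + 2/3)*(k + 2)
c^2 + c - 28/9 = (c - 4/3)*(c + 7/3)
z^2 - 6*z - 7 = (z - 7)*(z + 1)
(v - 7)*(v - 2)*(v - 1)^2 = v^4 - 11*v^3 + 33*v^2 - 37*v + 14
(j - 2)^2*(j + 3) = j^3 - j^2 - 8*j + 12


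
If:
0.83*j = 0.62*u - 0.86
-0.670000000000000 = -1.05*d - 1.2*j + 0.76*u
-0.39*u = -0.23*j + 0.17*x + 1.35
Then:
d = 0.101201651284478*x + 2.76778943493466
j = -0.581998895637769*x - 6.47377139701822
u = -0.779127553837659*x - 7.27940364439536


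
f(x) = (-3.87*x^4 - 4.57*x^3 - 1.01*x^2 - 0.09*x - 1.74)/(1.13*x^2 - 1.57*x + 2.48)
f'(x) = (1.57 - 2.26*x)*(-3.87*x^4 - 4.57*x^3 - 1.01*x^2 - 0.09*x - 1.74)/(1.13*x^2 - 1.57*x + 2.48)^2 + (-15.48*x^3 - 13.71*x^2 - 2.02*x - 0.09)/(1.13*x^2 - 1.57*x + 2.48) = (-8.7462*x^5 + 13.0636*x^4 - 24.0406*x^3 - 32.3134*x^2 - 1.0772*x - 2.955)/(1.2769*x^4 - 3.5482*x^3 + 8.0697*x^2 - 7.7872*x + 6.1504)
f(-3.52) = -18.57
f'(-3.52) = 15.24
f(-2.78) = -9.13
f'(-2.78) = 10.30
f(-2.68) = -8.13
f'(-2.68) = 9.64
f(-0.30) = -0.56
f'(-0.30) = -0.51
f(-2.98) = -11.32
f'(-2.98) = 11.62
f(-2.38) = -5.53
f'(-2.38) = 7.71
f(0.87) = -3.97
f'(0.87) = -10.59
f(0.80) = -3.28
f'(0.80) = -9.05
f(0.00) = -0.70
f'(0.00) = -0.48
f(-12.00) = -393.92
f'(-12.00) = 73.34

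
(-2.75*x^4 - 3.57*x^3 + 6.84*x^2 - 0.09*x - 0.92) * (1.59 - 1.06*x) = 2.915*x^5 - 0.5883*x^4 - 12.9267*x^3 + 10.971*x^2 + 0.8321*x - 1.4628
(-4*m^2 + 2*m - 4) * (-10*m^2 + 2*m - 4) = 40*m^4 - 28*m^3 + 60*m^2 - 16*m + 16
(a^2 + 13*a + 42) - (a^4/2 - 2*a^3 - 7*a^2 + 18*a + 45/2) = -a^4/2 + 2*a^3 + 8*a^2 - 5*a + 39/2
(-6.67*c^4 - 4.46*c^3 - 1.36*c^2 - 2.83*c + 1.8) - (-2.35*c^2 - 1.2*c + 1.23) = -6.67*c^4 - 4.46*c^3 + 0.99*c^2 - 1.63*c + 0.57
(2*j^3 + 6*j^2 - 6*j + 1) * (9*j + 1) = 18*j^4 + 56*j^3 - 48*j^2 + 3*j + 1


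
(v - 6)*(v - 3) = v^2 - 9*v + 18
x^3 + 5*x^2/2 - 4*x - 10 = (x - 2)*(x + 2)*(x + 5/2)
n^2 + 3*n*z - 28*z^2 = (n - 4*z)*(n + 7*z)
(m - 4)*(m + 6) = m^2 + 2*m - 24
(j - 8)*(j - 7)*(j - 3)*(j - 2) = j^4 - 20*j^3 + 137*j^2 - 370*j + 336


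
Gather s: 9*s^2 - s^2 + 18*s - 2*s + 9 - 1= 8*s^2 + 16*s + 8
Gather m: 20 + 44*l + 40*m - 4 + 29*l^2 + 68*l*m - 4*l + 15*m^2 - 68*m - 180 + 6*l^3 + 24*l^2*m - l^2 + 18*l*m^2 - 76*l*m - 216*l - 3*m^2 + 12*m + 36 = 6*l^3 + 28*l^2 - 176*l + m^2*(18*l + 12) + m*(24*l^2 - 8*l - 16) - 128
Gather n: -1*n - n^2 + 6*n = -n^2 + 5*n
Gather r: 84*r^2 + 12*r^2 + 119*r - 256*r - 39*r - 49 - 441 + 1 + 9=96*r^2 - 176*r - 480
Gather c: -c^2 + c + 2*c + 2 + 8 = -c^2 + 3*c + 10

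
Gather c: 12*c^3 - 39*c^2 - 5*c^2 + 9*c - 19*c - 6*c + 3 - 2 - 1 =12*c^3 - 44*c^2 - 16*c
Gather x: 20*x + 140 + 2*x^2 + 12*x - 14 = 2*x^2 + 32*x + 126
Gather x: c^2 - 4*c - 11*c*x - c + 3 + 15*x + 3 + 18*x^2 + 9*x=c^2 - 5*c + 18*x^2 + x*(24 - 11*c) + 6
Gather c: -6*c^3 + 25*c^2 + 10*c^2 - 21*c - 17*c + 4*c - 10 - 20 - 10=-6*c^3 + 35*c^2 - 34*c - 40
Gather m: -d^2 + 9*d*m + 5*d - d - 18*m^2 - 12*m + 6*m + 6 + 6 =-d^2 + 4*d - 18*m^2 + m*(9*d - 6) + 12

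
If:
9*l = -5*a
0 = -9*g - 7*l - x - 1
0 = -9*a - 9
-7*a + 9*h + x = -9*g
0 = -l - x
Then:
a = -1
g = -13/27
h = -19/81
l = 5/9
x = -5/9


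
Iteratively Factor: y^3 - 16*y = (y + 4)*(y^2 - 4*y) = y*(y + 4)*(y - 4)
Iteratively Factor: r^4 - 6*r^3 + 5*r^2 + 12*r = (r - 4)*(r^3 - 2*r^2 - 3*r) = (r - 4)*(r + 1)*(r^2 - 3*r) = r*(r - 4)*(r + 1)*(r - 3)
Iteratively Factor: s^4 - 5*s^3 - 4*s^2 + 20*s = (s + 2)*(s^3 - 7*s^2 + 10*s) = (s - 5)*(s + 2)*(s^2 - 2*s) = (s - 5)*(s - 2)*(s + 2)*(s)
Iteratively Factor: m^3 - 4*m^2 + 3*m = (m - 3)*(m^2 - m) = (m - 3)*(m - 1)*(m)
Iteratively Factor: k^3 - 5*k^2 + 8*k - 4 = (k - 1)*(k^2 - 4*k + 4) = (k - 2)*(k - 1)*(k - 2)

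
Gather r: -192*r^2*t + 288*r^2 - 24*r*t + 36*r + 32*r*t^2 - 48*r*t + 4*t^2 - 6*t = r^2*(288 - 192*t) + r*(32*t^2 - 72*t + 36) + 4*t^2 - 6*t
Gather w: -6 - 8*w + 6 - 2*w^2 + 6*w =-2*w^2 - 2*w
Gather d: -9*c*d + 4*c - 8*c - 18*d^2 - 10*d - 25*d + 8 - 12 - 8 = -4*c - 18*d^2 + d*(-9*c - 35) - 12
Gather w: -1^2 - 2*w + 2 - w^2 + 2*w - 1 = -w^2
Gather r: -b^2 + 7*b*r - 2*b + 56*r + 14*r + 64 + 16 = -b^2 - 2*b + r*(7*b + 70) + 80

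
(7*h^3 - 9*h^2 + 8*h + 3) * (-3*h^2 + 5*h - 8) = -21*h^5 + 62*h^4 - 125*h^3 + 103*h^2 - 49*h - 24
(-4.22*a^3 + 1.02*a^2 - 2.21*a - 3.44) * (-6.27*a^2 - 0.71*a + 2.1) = 26.4594*a^5 - 3.3992*a^4 + 4.2705*a^3 + 25.2799*a^2 - 2.1986*a - 7.224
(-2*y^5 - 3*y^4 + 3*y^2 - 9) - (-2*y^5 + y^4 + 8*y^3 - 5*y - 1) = -4*y^4 - 8*y^3 + 3*y^2 + 5*y - 8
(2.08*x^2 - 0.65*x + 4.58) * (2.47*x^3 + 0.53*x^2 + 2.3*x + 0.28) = 5.1376*x^5 - 0.5031*x^4 + 15.7521*x^3 + 1.5148*x^2 + 10.352*x + 1.2824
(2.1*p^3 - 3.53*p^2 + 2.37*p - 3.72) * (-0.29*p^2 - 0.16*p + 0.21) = -0.609*p^5 + 0.6877*p^4 + 0.3185*p^3 - 0.0417*p^2 + 1.0929*p - 0.7812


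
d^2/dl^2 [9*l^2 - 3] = 18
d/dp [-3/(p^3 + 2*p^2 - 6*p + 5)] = 3*(3*p^2 + 4*p - 6)/(p^3 + 2*p^2 - 6*p + 5)^2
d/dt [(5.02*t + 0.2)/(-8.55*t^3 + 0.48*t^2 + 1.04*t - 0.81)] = (85.842*t^3 + 2.7204*t^2 - 0.192*t - 4.2742)/(73.1025*t^6 - 8.208*t^5 - 17.5536*t^4 + 14.8494*t^3 + 0.304*t^2 - 1.6848*t + 0.6561)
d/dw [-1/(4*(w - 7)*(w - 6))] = (2*w - 13)/(4*(w - 7)^2*(w - 6)^2)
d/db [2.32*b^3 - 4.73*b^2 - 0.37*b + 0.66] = 6.96*b^2 - 9.46*b - 0.37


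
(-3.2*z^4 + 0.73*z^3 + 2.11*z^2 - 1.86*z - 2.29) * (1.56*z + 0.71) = -4.992*z^5 - 1.1332*z^4 + 3.8099*z^3 - 1.4035*z^2 - 4.893*z - 1.6259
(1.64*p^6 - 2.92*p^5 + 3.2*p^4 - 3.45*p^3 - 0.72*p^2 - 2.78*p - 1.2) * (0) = 0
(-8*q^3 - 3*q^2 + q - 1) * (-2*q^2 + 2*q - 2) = 16*q^5 - 10*q^4 + 8*q^3 + 10*q^2 - 4*q + 2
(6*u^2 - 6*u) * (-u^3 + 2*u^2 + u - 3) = -6*u^5 + 18*u^4 - 6*u^3 - 24*u^2 + 18*u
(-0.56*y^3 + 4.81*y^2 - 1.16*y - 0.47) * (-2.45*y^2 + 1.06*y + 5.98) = 1.372*y^5 - 12.3781*y^4 + 4.5918*y^3 + 28.6857*y^2 - 7.435*y - 2.8106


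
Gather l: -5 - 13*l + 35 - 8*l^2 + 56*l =-8*l^2 + 43*l + 30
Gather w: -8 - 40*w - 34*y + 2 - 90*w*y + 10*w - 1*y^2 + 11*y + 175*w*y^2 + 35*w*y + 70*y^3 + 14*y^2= w*(175*y^2 - 55*y - 30) + 70*y^3 + 13*y^2 - 23*y - 6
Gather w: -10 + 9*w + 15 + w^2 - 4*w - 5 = w^2 + 5*w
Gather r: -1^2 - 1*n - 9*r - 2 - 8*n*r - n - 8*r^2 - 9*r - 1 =-2*n - 8*r^2 + r*(-8*n - 18) - 4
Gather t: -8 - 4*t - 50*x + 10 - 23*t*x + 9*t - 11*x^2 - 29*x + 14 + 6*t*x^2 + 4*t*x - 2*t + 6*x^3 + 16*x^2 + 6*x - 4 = t*(6*x^2 - 19*x + 3) + 6*x^3 + 5*x^2 - 73*x + 12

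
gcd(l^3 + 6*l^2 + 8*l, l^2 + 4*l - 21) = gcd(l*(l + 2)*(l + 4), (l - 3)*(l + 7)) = 1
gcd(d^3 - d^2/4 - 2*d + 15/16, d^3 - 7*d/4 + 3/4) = d^2 + d - 3/4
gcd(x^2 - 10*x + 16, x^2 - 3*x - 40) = x - 8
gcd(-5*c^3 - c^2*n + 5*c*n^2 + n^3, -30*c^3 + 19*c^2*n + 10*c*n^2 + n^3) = 5*c^2 - 4*c*n - n^2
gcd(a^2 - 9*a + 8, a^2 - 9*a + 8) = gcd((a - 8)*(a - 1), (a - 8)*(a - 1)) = a^2 - 9*a + 8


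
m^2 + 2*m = m*(m + 2)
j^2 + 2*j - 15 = (j - 3)*(j + 5)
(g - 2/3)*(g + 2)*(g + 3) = g^3 + 13*g^2/3 + 8*g/3 - 4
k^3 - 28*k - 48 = (k - 6)*(k + 2)*(k + 4)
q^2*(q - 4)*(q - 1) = q^4 - 5*q^3 + 4*q^2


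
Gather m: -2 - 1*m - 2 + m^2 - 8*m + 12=m^2 - 9*m + 8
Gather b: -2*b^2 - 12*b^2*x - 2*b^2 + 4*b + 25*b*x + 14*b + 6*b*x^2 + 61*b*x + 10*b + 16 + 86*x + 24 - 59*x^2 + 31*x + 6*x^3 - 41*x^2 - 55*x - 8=b^2*(-12*x - 4) + b*(6*x^2 + 86*x + 28) + 6*x^3 - 100*x^2 + 62*x + 32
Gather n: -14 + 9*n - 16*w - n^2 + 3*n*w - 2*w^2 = -n^2 + n*(3*w + 9) - 2*w^2 - 16*w - 14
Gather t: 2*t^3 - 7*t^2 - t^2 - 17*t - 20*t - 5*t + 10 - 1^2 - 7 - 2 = 2*t^3 - 8*t^2 - 42*t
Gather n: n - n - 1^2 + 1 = 0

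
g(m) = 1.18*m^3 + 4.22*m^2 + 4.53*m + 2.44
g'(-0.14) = 3.42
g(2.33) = 50.83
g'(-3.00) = 11.07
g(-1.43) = 1.14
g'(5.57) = 161.37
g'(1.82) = 31.62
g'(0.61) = 11.00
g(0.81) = 9.51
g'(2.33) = 43.41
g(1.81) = 31.46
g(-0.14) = 1.89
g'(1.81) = 31.40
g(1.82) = 31.78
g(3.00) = 85.87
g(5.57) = 362.51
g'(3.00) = 61.71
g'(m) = 3.54*m^2 + 8.44*m + 4.53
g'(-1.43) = -0.30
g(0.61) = 7.04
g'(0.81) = 13.69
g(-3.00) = -5.03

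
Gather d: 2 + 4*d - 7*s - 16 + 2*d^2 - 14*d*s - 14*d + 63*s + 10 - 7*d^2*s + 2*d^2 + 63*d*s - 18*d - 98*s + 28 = d^2*(4 - 7*s) + d*(49*s - 28) - 42*s + 24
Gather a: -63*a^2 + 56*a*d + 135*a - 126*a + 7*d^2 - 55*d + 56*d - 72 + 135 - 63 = -63*a^2 + a*(56*d + 9) + 7*d^2 + d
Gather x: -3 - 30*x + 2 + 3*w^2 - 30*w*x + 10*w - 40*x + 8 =3*w^2 + 10*w + x*(-30*w - 70) + 7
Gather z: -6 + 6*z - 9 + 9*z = 15*z - 15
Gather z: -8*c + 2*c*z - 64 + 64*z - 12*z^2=-8*c - 12*z^2 + z*(2*c + 64) - 64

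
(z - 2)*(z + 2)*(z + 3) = z^3 + 3*z^2 - 4*z - 12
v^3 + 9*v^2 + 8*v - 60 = (v - 2)*(v + 5)*(v + 6)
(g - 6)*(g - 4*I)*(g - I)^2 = g^4 - 6*g^3 - 6*I*g^3 - 9*g^2 + 36*I*g^2 + 54*g + 4*I*g - 24*I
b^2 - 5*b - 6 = (b - 6)*(b + 1)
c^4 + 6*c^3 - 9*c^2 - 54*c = c*(c - 3)*(c + 3)*(c + 6)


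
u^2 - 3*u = u*(u - 3)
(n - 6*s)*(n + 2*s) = n^2 - 4*n*s - 12*s^2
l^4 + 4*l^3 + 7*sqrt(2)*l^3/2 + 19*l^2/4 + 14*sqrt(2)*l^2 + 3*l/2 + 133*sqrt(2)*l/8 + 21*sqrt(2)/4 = (l + 3/2)*(l + 7*sqrt(2)/2)*(sqrt(2)*l/2 + sqrt(2))*(sqrt(2)*l + sqrt(2)/2)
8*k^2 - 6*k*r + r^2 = (-4*k + r)*(-2*k + r)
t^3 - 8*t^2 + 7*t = t*(t - 7)*(t - 1)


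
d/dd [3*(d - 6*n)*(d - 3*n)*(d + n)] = 9*d^2 - 48*d*n + 27*n^2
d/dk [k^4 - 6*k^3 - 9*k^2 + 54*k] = 4*k^3 - 18*k^2 - 18*k + 54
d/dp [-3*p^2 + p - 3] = 1 - 6*p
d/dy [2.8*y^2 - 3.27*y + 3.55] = 5.6*y - 3.27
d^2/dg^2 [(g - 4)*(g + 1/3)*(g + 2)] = 6*g - 10/3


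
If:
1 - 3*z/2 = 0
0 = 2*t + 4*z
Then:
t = -4/3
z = 2/3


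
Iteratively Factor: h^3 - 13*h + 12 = (h - 3)*(h^2 + 3*h - 4) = (h - 3)*(h + 4)*(h - 1)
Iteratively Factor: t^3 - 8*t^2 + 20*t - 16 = (t - 4)*(t^2 - 4*t + 4) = (t - 4)*(t - 2)*(t - 2)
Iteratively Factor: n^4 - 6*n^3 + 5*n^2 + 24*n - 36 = (n - 3)*(n^3 - 3*n^2 - 4*n + 12) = (n - 3)*(n + 2)*(n^2 - 5*n + 6) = (n - 3)^2*(n + 2)*(n - 2)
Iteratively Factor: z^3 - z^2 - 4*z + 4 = (z - 1)*(z^2 - 4) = (z - 1)*(z + 2)*(z - 2)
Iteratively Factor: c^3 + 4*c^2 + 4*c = (c + 2)*(c^2 + 2*c) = c*(c + 2)*(c + 2)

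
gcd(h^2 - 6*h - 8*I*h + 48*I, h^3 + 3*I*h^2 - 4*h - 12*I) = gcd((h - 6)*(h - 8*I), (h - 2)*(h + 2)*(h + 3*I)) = 1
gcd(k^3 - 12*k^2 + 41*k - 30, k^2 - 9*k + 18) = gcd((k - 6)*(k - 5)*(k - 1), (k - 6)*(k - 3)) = k - 6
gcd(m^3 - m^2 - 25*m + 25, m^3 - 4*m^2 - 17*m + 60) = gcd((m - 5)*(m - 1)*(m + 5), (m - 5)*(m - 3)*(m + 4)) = m - 5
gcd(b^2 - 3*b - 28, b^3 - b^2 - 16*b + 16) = b + 4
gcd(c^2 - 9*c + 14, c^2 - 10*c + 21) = c - 7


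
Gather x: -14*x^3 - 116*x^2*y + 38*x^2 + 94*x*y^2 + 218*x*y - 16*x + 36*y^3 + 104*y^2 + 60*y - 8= -14*x^3 + x^2*(38 - 116*y) + x*(94*y^2 + 218*y - 16) + 36*y^3 + 104*y^2 + 60*y - 8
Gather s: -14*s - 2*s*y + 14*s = -2*s*y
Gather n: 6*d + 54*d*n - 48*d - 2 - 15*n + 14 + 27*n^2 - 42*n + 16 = -42*d + 27*n^2 + n*(54*d - 57) + 28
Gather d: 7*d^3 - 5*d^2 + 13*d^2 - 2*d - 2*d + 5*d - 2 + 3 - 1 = 7*d^3 + 8*d^2 + d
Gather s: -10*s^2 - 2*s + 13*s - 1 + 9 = -10*s^2 + 11*s + 8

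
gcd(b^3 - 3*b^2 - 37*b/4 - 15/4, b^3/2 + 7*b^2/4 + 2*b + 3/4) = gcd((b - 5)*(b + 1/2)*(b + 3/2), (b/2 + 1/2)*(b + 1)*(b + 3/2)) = b + 3/2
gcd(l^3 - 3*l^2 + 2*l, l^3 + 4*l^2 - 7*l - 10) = l - 2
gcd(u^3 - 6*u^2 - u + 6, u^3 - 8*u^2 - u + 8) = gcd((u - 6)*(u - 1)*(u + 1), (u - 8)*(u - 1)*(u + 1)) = u^2 - 1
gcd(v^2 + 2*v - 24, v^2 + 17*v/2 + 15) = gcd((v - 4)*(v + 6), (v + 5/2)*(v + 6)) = v + 6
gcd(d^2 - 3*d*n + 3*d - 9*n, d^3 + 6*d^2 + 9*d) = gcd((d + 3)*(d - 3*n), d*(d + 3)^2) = d + 3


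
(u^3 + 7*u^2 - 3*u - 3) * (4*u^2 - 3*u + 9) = 4*u^5 + 25*u^4 - 24*u^3 + 60*u^2 - 18*u - 27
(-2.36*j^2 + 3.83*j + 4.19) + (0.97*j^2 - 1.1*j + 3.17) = -1.39*j^2 + 2.73*j + 7.36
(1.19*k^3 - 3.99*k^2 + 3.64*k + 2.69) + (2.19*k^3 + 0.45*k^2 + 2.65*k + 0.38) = 3.38*k^3 - 3.54*k^2 + 6.29*k + 3.07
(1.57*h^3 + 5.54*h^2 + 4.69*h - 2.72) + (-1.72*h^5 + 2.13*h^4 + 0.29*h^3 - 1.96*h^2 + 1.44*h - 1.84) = -1.72*h^5 + 2.13*h^4 + 1.86*h^3 + 3.58*h^2 + 6.13*h - 4.56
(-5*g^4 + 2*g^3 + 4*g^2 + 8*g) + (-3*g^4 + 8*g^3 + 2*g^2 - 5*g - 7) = -8*g^4 + 10*g^3 + 6*g^2 + 3*g - 7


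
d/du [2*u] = 2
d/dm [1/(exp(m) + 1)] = -1/(4*cosh(m/2)^2)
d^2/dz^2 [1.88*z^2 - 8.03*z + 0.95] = 3.76000000000000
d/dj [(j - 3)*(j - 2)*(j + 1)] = 3*j^2 - 8*j + 1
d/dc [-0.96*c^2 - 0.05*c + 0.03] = -1.92*c - 0.05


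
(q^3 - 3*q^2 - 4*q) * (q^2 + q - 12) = q^5 - 2*q^4 - 19*q^3 + 32*q^2 + 48*q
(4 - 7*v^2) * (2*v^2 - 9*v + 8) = -14*v^4 + 63*v^3 - 48*v^2 - 36*v + 32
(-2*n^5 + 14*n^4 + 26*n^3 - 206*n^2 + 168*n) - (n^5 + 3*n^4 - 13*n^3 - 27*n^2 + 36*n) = -3*n^5 + 11*n^4 + 39*n^3 - 179*n^2 + 132*n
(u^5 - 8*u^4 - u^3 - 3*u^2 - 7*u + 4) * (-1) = -u^5 + 8*u^4 + u^3 + 3*u^2 + 7*u - 4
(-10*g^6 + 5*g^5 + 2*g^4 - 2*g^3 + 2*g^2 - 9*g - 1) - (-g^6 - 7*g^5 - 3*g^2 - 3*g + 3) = -9*g^6 + 12*g^5 + 2*g^4 - 2*g^3 + 5*g^2 - 6*g - 4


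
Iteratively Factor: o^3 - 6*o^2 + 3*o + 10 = (o - 2)*(o^2 - 4*o - 5) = (o - 5)*(o - 2)*(o + 1)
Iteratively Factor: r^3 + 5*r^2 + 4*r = (r + 4)*(r^2 + r) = r*(r + 4)*(r + 1)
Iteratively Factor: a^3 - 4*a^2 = (a - 4)*(a^2) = a*(a - 4)*(a)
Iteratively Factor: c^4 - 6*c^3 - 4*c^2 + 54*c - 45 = (c - 3)*(c^3 - 3*c^2 - 13*c + 15) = (c - 3)*(c - 1)*(c^2 - 2*c - 15) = (c - 5)*(c - 3)*(c - 1)*(c + 3)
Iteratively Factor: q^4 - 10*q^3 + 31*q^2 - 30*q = (q)*(q^3 - 10*q^2 + 31*q - 30) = q*(q - 3)*(q^2 - 7*q + 10) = q*(q - 5)*(q - 3)*(q - 2)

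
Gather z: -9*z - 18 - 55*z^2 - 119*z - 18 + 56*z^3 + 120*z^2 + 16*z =56*z^3 + 65*z^2 - 112*z - 36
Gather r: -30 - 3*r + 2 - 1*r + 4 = -4*r - 24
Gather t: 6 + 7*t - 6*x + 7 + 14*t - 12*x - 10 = 21*t - 18*x + 3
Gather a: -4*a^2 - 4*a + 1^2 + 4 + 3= -4*a^2 - 4*a + 8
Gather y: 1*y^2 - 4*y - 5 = y^2 - 4*y - 5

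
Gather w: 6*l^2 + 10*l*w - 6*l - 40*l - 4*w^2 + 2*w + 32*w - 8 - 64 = 6*l^2 - 46*l - 4*w^2 + w*(10*l + 34) - 72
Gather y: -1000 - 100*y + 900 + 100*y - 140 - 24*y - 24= -24*y - 264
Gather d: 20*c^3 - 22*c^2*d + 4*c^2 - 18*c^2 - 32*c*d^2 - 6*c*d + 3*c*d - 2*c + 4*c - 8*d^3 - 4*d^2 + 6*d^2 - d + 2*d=20*c^3 - 14*c^2 + 2*c - 8*d^3 + d^2*(2 - 32*c) + d*(-22*c^2 - 3*c + 1)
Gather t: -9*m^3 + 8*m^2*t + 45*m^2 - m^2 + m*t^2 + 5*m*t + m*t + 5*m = -9*m^3 + 44*m^2 + m*t^2 + 5*m + t*(8*m^2 + 6*m)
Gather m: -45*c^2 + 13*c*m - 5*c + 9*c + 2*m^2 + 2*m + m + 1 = -45*c^2 + 4*c + 2*m^2 + m*(13*c + 3) + 1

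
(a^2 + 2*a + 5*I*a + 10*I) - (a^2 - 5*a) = 7*a + 5*I*a + 10*I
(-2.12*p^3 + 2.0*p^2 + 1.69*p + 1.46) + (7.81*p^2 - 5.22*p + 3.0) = -2.12*p^3 + 9.81*p^2 - 3.53*p + 4.46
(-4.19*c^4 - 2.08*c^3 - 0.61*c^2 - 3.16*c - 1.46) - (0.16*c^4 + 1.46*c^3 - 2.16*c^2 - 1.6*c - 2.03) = -4.35*c^4 - 3.54*c^3 + 1.55*c^2 - 1.56*c + 0.57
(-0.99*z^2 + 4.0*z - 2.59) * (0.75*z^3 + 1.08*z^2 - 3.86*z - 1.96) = -0.7425*z^5 + 1.9308*z^4 + 6.1989*z^3 - 16.2968*z^2 + 2.1574*z + 5.0764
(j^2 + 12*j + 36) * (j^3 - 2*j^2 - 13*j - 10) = j^5 + 10*j^4 - j^3 - 238*j^2 - 588*j - 360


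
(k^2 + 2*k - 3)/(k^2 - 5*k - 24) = (k - 1)/(k - 8)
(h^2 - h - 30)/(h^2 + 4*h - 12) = (h^2 - h - 30)/(h^2 + 4*h - 12)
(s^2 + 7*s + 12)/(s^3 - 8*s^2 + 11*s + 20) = (s^2 + 7*s + 12)/(s^3 - 8*s^2 + 11*s + 20)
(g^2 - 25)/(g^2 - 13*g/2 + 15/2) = 2*(g + 5)/(2*g - 3)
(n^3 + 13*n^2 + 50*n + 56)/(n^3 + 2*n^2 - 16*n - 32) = (n + 7)/(n - 4)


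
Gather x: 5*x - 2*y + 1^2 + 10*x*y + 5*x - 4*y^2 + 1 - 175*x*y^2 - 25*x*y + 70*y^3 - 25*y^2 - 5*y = x*(-175*y^2 - 15*y + 10) + 70*y^3 - 29*y^2 - 7*y + 2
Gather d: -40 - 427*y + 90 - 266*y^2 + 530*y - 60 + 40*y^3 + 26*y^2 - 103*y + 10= 40*y^3 - 240*y^2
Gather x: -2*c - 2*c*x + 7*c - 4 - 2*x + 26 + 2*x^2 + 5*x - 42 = 5*c + 2*x^2 + x*(3 - 2*c) - 20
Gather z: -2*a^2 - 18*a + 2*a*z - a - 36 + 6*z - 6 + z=-2*a^2 - 19*a + z*(2*a + 7) - 42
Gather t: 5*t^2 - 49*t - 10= 5*t^2 - 49*t - 10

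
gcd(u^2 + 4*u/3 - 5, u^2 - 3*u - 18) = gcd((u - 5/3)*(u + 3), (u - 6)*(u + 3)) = u + 3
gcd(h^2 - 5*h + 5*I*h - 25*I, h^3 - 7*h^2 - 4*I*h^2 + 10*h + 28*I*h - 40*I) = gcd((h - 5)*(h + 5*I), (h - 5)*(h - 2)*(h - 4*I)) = h - 5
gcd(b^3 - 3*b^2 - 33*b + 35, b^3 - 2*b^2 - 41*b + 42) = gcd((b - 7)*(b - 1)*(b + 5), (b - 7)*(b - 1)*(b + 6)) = b^2 - 8*b + 7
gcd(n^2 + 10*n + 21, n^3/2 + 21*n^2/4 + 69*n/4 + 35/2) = 1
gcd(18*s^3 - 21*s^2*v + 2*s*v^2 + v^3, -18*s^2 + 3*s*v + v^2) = 18*s^2 - 3*s*v - v^2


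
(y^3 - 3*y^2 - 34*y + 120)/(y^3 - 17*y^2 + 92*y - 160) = (y + 6)/(y - 8)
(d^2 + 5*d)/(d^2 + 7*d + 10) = d/(d + 2)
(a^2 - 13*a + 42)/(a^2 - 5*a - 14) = (a - 6)/(a + 2)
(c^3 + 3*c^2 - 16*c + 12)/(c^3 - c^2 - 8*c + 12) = (c^2 + 5*c - 6)/(c^2 + c - 6)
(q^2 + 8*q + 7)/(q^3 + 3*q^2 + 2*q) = (q + 7)/(q*(q + 2))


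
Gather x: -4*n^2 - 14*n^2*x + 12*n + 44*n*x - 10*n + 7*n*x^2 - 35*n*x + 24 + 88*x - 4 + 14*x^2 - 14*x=-4*n^2 + 2*n + x^2*(7*n + 14) + x*(-14*n^2 + 9*n + 74) + 20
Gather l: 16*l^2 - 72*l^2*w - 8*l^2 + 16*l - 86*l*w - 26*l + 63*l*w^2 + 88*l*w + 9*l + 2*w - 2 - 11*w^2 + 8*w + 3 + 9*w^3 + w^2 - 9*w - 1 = l^2*(8 - 72*w) + l*(63*w^2 + 2*w - 1) + 9*w^3 - 10*w^2 + w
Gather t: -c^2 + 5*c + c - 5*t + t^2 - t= -c^2 + 6*c + t^2 - 6*t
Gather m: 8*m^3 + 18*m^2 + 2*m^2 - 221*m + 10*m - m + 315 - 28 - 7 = 8*m^3 + 20*m^2 - 212*m + 280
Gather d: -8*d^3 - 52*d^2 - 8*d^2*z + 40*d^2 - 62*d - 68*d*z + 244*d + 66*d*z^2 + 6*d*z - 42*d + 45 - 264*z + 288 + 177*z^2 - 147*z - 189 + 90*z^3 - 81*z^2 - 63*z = -8*d^3 + d^2*(-8*z - 12) + d*(66*z^2 - 62*z + 140) + 90*z^3 + 96*z^2 - 474*z + 144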